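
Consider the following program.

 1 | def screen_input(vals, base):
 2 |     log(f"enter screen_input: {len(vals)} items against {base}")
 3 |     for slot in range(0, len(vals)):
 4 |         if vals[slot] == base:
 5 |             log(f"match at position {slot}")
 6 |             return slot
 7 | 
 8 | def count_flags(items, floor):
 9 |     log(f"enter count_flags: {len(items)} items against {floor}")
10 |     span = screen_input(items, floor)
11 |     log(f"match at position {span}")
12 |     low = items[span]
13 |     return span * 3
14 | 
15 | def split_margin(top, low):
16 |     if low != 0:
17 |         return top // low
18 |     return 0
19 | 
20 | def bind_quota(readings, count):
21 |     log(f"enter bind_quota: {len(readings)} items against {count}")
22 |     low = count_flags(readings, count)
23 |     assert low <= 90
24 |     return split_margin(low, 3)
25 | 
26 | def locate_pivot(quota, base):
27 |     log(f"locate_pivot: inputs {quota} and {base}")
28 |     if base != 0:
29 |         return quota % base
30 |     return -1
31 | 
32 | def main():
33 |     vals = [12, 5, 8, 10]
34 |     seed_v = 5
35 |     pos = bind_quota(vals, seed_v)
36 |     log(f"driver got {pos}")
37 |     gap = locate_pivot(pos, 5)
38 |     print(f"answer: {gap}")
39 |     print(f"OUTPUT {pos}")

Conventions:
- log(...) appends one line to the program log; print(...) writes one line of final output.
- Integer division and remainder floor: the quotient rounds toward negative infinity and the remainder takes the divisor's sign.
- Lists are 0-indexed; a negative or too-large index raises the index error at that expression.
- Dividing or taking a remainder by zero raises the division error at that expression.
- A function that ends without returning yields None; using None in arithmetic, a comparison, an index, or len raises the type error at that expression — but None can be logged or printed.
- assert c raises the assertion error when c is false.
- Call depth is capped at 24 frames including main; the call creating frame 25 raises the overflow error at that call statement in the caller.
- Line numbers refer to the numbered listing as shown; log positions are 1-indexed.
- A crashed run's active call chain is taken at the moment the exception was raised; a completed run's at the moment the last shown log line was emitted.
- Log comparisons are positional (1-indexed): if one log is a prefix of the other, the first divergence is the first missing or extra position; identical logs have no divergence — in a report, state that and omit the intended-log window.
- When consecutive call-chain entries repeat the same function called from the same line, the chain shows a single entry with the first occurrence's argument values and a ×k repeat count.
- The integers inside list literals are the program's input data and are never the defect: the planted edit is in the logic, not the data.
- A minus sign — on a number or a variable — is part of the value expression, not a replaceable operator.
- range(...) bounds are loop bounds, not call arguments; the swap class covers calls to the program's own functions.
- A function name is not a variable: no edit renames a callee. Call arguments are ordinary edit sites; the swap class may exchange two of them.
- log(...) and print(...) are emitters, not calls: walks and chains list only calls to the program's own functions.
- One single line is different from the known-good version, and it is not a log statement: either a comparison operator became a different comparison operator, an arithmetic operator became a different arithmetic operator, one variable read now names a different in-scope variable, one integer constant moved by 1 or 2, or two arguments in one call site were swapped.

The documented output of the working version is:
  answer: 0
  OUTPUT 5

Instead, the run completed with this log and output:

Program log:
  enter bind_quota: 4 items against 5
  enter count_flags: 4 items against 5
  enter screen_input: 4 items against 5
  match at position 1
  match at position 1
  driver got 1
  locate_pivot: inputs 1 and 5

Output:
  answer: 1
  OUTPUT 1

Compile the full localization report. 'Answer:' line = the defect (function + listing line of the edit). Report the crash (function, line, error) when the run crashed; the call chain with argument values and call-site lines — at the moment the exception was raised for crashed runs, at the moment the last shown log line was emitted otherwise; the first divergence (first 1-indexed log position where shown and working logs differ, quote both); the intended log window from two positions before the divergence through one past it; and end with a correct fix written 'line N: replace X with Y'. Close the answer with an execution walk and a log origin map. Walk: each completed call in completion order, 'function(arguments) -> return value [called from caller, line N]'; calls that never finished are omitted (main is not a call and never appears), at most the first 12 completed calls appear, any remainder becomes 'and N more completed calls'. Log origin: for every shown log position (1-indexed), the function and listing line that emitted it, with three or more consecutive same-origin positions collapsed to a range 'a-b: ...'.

Answer: the defect is in count_flags at line 13.
Key observation: The log first diverges at position 6: the faulty run prints 'driver got 1' where the working version prints 'driver got 5'.
Call chain: main -> locate_pivot(1, 5) (called at line 37).
First divergence: at position 6 the run shows 'driver got 1' where the working version logs 'driver got 5'.
Intended log window:
  4: match at position 1
  5: match at position 1
  6: driver got 5
  7: locate_pivot: inputs 5 and 5
Execution walk:
  screen_input([12, 5, 8, 10], 5) -> 1  [called from count_flags, line 10]
  count_flags([12, 5, 8, 10], 5) -> 3  [called from bind_quota, line 22]
  split_margin(3, 3) -> 1  [called from bind_quota, line 24]
  bind_quota([12, 5, 8, 10], 5) -> 1  [called from main, line 35]
  locate_pivot(1, 5) -> 1  [called from main, line 37]
Log origin:
  1: from bind_quota, line 21
  2: from count_flags, line 9
  3: from screen_input, line 2
  4: from screen_input, line 5
  5: from count_flags, line 11
  6: from main, line 36
  7: from locate_pivot, line 27
A correct fix: line 13: replace `span` with `low`.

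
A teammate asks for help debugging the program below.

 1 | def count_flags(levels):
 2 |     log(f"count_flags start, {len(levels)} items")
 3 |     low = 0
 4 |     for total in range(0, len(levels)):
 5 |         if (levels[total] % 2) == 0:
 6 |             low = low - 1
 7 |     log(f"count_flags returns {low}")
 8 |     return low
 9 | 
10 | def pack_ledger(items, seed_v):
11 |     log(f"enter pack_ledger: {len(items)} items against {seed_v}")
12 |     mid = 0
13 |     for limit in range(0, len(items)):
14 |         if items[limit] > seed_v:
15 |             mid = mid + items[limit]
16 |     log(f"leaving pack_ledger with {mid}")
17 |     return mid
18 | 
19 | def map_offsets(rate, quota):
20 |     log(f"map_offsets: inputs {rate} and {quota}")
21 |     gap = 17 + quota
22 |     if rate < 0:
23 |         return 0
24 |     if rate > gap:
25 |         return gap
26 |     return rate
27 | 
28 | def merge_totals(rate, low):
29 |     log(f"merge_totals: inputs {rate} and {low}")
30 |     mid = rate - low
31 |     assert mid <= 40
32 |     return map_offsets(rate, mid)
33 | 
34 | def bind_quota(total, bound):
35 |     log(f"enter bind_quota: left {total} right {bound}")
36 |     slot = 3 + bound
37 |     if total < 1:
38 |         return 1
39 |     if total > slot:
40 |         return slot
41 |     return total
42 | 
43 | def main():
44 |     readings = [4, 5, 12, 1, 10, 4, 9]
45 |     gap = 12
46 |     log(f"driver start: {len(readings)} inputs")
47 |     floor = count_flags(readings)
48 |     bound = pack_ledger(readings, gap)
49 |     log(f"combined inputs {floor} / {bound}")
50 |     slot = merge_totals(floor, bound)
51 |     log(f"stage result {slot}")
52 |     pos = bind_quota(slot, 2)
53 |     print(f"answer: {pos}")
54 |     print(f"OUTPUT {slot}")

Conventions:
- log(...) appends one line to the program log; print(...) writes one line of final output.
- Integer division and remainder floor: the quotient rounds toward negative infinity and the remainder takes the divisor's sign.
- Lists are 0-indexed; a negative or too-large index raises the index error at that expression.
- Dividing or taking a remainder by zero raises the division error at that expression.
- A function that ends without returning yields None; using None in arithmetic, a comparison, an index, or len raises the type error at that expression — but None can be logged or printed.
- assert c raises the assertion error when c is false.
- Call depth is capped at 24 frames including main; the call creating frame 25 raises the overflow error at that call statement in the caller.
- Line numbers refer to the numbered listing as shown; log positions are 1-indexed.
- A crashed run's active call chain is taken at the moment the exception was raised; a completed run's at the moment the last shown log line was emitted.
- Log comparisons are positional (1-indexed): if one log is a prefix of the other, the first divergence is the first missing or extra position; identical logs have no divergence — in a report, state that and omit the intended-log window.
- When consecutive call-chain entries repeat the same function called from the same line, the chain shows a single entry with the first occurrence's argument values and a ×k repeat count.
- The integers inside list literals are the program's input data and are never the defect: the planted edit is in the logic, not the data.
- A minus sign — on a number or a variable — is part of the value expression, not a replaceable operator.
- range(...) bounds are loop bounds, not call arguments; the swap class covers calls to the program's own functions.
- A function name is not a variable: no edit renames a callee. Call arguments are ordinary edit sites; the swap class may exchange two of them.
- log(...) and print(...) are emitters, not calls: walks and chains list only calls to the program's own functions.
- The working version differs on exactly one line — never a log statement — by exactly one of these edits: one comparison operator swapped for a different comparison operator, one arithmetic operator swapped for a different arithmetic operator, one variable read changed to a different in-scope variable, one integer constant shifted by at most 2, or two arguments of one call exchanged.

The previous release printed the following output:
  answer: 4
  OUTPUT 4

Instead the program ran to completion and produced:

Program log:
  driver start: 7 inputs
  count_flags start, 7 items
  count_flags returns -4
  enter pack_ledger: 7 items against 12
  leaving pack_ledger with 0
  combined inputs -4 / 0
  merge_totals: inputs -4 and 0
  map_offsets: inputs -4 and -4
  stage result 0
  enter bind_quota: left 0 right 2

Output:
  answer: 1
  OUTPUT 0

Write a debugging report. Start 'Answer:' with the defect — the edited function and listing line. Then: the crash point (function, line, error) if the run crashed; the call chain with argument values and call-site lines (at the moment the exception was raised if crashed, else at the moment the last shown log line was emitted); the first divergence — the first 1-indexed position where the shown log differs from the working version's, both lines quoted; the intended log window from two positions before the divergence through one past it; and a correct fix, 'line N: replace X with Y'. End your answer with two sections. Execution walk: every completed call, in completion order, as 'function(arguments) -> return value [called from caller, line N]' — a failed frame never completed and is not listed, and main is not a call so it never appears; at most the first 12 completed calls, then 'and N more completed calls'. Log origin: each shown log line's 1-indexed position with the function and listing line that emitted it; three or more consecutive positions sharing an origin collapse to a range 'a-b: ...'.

Answer: the defect is in count_flags at line 6.
Key observation: The log first diverges at position 3: the faulty run prints 'count_flags returns -4' where the working version prints 'count_flags returns 4'.
Call chain: main -> bind_quota(0, 2) (called at line 52).
First divergence: at position 3 the run shows 'count_flags returns -4' where the working version logs 'count_flags returns 4'.
Intended log window:
  1: driver start: 7 inputs
  2: count_flags start, 7 items
  3: count_flags returns 4
  4: enter pack_ledger: 7 items against 12
Execution walk:
  count_flags([4, 5, 12, 1, 10, 4, 9]) -> -4  [called from main, line 47]
  pack_ledger([4, 5, 12, 1, 10, 4, 9], 12) -> 0  [called from main, line 48]
  map_offsets(-4, -4) -> 0  [called from merge_totals, line 32]
  merge_totals(-4, 0) -> 0  [called from main, line 50]
  bind_quota(0, 2) -> 1  [called from main, line 52]
Log origin:
  1: from main, line 46
  2: from count_flags, line 2
  3: from count_flags, line 7
  4: from pack_ledger, line 11
  5: from pack_ledger, line 16
  6: from main, line 49
  7: from merge_totals, line 29
  8: from map_offsets, line 20
  9: from main, line 51
  10: from bind_quota, line 35
A correct fix: line 6: replace `-` with `+`.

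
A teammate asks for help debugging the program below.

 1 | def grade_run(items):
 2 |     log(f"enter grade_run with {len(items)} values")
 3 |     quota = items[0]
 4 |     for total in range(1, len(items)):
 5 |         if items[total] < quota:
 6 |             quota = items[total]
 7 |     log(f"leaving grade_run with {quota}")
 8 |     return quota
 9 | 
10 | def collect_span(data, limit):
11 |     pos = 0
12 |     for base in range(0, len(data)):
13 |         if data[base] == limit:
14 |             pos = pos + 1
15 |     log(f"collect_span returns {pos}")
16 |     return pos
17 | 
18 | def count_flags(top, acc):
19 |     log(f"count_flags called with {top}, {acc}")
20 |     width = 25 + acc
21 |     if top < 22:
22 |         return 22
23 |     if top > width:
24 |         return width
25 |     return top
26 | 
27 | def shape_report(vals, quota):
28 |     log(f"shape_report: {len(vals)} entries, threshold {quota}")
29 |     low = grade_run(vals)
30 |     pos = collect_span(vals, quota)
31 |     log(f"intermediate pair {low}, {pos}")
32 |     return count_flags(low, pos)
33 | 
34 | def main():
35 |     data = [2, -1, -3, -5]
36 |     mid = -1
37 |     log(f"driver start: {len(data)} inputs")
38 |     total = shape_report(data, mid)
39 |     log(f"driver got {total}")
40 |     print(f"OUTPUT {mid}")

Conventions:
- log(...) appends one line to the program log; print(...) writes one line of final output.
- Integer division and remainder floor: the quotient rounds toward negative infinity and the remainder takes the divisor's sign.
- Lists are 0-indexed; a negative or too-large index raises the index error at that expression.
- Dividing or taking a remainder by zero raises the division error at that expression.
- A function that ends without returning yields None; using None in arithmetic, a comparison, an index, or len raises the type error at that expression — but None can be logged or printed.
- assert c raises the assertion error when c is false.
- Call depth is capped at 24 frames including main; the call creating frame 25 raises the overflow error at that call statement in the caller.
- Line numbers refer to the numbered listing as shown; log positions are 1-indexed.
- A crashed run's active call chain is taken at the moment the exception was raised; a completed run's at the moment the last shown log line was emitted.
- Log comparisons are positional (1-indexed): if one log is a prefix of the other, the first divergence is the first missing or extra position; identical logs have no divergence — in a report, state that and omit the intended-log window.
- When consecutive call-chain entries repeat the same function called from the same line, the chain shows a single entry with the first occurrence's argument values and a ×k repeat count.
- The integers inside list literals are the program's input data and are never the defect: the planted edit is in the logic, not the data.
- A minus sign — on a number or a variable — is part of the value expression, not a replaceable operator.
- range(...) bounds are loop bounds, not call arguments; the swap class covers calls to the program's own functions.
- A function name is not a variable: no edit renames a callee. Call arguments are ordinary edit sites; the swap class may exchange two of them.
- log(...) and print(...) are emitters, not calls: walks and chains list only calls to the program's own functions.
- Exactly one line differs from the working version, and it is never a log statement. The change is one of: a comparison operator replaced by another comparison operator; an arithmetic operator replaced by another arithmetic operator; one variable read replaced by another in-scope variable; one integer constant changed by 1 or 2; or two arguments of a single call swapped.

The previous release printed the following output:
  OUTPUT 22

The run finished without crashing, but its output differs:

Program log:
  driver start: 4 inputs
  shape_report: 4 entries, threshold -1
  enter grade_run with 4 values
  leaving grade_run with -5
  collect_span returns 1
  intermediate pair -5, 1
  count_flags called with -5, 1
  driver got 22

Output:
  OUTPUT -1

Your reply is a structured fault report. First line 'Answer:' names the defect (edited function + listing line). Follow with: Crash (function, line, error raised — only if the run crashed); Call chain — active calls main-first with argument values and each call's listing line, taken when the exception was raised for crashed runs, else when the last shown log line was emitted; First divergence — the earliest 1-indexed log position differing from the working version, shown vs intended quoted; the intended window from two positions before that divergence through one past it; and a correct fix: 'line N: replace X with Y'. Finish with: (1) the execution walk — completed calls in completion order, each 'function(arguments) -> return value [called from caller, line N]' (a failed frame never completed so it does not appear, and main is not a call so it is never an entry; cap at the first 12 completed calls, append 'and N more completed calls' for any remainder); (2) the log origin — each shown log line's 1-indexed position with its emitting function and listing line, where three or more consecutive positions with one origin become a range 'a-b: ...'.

Answer: the defect is in main at line 40.
The tell: Nothing in the log betrays the bug — only the output does.
Call chain: main.
First divergence: none; the two logs match at every position.
Execution walk:
  grade_run([2, -1, -3, -5]) -> -5  [called from shape_report, line 29]
  collect_span([2, -1, -3, -5], -1) -> 1  [called from shape_report, line 30]
  count_flags(-5, 1) -> 22  [called from shape_report, line 32]
  shape_report([2, -1, -3, -5], -1) -> 22  [called from main, line 38]
Log origin:
  1: emitted by main (line 37)
  2: emitted by shape_report (line 28)
  3: emitted by grade_run (line 2)
  4: emitted by grade_run (line 7)
  5: emitted by collect_span (line 15)
  6: emitted by shape_report (line 31)
  7: emitted by count_flags (line 19)
  8: emitted by main (line 39)
A correct fix: line 40: replace `mid` with `total`.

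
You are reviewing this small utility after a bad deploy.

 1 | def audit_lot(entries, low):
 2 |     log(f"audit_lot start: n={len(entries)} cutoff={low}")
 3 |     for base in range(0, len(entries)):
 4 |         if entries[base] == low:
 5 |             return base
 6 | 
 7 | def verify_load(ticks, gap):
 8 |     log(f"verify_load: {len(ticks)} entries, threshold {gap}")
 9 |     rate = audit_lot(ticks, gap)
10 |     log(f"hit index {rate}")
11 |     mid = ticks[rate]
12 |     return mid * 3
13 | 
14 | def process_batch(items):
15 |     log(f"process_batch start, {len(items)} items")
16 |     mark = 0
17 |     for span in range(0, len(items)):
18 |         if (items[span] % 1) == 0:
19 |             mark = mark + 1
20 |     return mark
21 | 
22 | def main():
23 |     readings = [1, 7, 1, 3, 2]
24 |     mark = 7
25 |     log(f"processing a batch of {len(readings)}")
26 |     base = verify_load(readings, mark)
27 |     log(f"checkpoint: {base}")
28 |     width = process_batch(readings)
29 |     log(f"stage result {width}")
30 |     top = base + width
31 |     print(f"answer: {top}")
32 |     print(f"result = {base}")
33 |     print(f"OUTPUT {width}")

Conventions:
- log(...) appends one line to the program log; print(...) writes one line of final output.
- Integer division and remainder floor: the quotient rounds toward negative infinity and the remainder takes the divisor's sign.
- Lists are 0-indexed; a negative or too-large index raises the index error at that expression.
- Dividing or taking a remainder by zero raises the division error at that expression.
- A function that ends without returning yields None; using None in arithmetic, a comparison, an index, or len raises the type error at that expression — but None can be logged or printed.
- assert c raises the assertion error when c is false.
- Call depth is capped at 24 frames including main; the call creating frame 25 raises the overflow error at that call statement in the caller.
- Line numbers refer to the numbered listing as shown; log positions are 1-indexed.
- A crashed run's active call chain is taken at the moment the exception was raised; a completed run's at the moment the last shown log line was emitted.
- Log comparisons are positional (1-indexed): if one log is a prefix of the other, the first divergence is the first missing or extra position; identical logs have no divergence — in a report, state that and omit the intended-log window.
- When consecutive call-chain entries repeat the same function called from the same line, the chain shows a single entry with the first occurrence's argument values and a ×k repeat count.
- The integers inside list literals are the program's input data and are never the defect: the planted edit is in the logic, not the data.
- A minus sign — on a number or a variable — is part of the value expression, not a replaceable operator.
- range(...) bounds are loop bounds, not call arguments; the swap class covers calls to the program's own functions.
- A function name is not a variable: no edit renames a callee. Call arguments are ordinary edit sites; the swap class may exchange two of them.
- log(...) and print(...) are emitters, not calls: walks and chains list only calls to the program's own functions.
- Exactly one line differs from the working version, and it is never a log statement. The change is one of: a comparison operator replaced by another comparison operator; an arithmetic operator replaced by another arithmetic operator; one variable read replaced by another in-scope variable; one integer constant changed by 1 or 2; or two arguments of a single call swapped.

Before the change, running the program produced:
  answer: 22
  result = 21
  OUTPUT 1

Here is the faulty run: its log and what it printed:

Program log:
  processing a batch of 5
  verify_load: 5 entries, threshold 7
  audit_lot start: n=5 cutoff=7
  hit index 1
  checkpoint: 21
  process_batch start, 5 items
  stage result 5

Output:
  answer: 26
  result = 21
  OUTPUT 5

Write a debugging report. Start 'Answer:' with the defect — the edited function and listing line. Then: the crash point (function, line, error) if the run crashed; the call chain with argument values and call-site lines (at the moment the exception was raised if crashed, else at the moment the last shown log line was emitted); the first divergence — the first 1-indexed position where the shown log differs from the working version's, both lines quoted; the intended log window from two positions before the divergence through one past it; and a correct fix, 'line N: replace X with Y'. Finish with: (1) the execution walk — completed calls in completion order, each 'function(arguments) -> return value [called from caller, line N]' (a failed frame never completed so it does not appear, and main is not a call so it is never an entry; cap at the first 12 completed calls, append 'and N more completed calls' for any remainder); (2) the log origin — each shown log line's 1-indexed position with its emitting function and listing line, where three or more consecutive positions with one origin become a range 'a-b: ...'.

Answer: the defect is in process_batch at line 18.
Key fact: Log line 7 is where behavior first shows: 'stage result 5' appears instead of 'stage result 1'.
Call chain: main.
First divergence: position 7; shown 'stage result 5' vs intended 'stage result 1'.
Intended log window:
  5: checkpoint: 21
  6: process_batch start, 5 items
  7: stage result 1
Execution walk:
  audit_lot([1, 7, 1, 3, 2], 7) -> 1  [called from verify_load, line 9]
  verify_load([1, 7, 1, 3, 2], 7) -> 21  [called from main, line 26]
  process_batch([1, 7, 1, 3, 2]) -> 5  [called from main, line 28]
Log line origins:
  1 — main, line 25
  2 — verify_load, line 8
  3 — audit_lot, line 2
  4 — verify_load, line 10
  5 — main, line 27
  6 — process_batch, line 15
  7 — main, line 29
A correct fix: line 18: replace `1` with `2`.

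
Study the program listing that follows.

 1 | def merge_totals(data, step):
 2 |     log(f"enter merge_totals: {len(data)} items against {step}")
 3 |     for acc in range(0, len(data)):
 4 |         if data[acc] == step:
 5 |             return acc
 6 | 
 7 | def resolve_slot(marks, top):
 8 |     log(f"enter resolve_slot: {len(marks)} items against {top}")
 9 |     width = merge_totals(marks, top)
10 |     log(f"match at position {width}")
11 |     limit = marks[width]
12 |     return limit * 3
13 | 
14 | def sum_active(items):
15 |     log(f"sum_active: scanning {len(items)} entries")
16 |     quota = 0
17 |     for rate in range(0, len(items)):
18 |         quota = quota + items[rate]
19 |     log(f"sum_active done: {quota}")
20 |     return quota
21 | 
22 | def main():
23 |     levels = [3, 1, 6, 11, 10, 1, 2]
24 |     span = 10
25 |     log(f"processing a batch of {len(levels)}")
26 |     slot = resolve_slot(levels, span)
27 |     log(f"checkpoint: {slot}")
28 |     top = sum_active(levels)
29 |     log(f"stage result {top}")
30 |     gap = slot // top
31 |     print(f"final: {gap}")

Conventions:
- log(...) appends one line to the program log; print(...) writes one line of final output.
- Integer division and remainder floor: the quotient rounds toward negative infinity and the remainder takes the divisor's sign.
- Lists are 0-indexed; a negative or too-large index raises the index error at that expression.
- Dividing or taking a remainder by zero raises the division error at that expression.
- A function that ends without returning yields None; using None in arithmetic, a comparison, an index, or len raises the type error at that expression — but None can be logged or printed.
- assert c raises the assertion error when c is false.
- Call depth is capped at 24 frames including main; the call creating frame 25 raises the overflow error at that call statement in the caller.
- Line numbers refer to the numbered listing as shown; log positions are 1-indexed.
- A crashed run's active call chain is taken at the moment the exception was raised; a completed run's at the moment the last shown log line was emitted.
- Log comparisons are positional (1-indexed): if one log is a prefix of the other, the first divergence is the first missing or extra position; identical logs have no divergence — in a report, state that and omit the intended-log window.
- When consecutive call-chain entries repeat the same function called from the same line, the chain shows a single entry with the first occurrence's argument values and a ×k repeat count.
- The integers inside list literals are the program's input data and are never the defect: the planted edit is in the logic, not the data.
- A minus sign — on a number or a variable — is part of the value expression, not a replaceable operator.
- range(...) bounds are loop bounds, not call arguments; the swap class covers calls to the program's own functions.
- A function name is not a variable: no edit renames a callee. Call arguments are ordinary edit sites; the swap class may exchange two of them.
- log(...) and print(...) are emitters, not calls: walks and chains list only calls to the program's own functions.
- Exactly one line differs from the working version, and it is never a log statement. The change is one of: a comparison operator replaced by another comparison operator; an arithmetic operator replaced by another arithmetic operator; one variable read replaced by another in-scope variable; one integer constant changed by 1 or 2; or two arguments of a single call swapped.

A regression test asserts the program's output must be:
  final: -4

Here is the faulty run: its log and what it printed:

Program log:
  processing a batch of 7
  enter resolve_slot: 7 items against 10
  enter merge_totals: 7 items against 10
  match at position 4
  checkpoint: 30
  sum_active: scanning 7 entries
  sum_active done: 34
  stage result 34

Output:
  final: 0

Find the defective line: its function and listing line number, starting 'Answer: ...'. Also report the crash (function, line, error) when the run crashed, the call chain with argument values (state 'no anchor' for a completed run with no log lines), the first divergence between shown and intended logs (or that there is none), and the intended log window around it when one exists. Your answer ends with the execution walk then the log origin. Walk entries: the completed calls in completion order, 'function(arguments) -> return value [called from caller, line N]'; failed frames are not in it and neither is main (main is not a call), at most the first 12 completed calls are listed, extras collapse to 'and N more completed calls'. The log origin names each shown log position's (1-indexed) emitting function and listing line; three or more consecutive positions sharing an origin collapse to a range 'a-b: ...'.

Answer: the defect is in main at line 30.
Core observation: Nothing in the log betrays the bug — only the output does.
Call chain: main.
First divergence: none; the two logs match at every position.
Execution walk:
  merge_totals([3, 1, 6, 11, 10, 1, 2], 10) -> 4  [called from resolve_slot, line 9]
  resolve_slot([3, 1, 6, 11, 10, 1, 2], 10) -> 30  [called from main, line 26]
  sum_active([3, 1, 6, 11, 10, 1, 2]) -> 34  [called from main, line 28]
Origin of each log line:
  1: logged in main at line 25
  2: logged in resolve_slot at line 8
  3: logged in merge_totals at line 2
  4: logged in resolve_slot at line 10
  5: logged in main at line 27
  6: logged in sum_active at line 15
  7: logged in sum_active at line 19
  8: logged in main at line 29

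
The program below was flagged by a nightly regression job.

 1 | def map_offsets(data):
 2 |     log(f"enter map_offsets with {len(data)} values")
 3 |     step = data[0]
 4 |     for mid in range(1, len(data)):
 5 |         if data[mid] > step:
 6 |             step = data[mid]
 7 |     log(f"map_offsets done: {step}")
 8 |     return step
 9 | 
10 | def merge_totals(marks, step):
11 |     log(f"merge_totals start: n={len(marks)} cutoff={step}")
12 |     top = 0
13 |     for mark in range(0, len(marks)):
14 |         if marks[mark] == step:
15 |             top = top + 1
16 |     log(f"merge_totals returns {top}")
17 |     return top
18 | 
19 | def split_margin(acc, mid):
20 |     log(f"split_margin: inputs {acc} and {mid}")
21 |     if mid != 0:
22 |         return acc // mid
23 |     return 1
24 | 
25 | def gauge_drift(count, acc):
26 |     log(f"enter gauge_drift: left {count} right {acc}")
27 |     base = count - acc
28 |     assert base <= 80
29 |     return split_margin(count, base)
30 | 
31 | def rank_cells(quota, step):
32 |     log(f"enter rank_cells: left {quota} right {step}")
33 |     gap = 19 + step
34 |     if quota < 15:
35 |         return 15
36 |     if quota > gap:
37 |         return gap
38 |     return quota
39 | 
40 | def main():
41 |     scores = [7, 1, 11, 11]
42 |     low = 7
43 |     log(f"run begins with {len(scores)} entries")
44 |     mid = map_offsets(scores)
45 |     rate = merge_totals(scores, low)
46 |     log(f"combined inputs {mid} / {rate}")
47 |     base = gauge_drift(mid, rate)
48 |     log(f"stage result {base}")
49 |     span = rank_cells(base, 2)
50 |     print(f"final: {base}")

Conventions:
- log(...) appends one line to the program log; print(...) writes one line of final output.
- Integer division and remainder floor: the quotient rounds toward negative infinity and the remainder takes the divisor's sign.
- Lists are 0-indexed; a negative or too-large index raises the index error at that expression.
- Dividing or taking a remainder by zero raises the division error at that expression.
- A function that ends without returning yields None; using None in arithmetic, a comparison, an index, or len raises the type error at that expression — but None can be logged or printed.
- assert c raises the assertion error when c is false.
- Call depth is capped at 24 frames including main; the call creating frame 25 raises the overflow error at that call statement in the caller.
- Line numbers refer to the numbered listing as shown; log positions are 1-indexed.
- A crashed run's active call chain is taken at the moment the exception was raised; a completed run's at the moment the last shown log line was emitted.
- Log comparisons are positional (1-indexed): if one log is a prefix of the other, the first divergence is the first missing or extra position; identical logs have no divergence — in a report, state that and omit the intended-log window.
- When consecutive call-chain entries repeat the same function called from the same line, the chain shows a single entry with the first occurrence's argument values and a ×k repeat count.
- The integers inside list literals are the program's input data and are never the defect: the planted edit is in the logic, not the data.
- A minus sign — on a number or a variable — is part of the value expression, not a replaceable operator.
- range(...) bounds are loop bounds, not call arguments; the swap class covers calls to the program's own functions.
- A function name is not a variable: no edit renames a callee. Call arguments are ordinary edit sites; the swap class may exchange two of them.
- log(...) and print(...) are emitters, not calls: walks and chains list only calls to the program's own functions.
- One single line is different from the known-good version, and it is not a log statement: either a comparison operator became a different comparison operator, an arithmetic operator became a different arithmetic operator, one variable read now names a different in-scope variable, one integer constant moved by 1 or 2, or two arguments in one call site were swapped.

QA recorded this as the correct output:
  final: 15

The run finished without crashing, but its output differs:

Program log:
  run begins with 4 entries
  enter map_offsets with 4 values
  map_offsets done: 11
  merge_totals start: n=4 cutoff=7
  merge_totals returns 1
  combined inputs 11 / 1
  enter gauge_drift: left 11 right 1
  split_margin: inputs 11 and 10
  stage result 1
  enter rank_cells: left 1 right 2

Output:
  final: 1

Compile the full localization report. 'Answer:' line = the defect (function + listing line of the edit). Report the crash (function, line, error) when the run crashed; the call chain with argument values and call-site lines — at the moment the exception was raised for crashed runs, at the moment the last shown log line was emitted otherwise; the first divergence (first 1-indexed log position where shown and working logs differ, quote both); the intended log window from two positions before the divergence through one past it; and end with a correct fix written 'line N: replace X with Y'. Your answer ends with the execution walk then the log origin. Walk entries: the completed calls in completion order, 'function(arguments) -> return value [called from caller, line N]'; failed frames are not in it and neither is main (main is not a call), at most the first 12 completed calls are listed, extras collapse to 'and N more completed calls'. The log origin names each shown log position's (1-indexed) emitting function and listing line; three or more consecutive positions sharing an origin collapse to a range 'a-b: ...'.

Answer: the defect is in main at line 50.
Key fact: The two runs log identically and part ways only at the printed values.
Call chain: main -> rank_cells(1, 2) (called at line 49).
First divergence: none — the logs agree in full.
Execution walk:
  map_offsets([7, 1, 11, 11]) -> 11  [called from main, line 44]
  merge_totals([7, 1, 11, 11], 7) -> 1  [called from main, line 45]
  split_margin(11, 10) -> 1  [called from gauge_drift, line 29]
  gauge_drift(11, 1) -> 1  [called from main, line 47]
  rank_cells(1, 2) -> 15  [called from main, line 49]
Log origins:
  1: logged in main at line 43
  2: logged in map_offsets at line 2
  3: logged in map_offsets at line 7
  4: logged in merge_totals at line 11
  5: logged in merge_totals at line 16
  6: logged in main at line 46
  7: logged in gauge_drift at line 26
  8: logged in split_margin at line 20
  9: logged in main at line 48
  10: logged in rank_cells at line 32
A correct fix: line 50: replace `base` with `span`.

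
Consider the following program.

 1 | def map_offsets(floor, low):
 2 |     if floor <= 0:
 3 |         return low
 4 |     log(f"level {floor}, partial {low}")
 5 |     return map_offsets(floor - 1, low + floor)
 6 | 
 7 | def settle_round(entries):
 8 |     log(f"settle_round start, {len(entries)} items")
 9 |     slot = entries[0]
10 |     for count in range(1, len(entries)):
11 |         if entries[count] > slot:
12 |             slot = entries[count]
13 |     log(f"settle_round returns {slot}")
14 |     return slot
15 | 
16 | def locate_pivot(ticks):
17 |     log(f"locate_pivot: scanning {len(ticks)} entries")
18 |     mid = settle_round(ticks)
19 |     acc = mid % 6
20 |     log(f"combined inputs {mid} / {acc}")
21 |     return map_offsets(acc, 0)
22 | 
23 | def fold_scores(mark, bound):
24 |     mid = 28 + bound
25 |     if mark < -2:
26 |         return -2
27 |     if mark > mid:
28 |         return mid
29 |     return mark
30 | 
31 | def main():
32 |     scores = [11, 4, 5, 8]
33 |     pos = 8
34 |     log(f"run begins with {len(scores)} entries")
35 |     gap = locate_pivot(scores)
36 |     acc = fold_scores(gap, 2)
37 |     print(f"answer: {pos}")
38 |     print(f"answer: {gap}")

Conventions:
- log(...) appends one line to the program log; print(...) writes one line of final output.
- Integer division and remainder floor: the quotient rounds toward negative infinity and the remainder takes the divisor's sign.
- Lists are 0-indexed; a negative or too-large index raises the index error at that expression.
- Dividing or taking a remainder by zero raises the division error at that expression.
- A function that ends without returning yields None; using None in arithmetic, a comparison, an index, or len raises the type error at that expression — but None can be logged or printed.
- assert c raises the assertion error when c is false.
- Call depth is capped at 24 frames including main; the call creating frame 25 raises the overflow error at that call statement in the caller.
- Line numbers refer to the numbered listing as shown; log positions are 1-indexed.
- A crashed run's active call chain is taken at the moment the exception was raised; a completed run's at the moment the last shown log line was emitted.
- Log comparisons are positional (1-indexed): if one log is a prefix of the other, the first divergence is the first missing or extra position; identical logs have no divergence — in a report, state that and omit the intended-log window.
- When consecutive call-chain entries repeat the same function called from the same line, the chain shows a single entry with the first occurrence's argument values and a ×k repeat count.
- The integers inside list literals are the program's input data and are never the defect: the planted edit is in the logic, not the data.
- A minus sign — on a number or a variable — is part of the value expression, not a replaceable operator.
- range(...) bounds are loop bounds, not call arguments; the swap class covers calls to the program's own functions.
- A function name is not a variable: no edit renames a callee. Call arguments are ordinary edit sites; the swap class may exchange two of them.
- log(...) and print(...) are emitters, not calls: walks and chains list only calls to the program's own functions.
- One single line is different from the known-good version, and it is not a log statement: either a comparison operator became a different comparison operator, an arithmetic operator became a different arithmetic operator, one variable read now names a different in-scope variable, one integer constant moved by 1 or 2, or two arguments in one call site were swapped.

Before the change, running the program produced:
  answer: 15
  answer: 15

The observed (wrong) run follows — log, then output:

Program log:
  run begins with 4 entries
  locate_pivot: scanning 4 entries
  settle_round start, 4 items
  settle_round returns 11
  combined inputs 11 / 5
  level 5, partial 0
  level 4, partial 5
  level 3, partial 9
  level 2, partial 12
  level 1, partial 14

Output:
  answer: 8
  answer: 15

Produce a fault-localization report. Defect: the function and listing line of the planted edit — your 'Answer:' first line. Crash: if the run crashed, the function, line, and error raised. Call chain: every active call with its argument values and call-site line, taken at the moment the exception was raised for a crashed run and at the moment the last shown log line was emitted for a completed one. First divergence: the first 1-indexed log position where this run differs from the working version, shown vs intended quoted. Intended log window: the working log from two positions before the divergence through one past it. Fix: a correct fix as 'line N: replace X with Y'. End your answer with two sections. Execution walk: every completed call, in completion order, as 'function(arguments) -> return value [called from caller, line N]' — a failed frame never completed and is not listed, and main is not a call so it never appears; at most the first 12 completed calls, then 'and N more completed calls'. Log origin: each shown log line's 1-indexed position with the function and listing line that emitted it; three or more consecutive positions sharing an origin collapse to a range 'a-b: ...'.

Answer: the defect is in main at line 37.
Key observation: The logs agree in full; only the final output differs.
Call chain: main -> locate_pivot([11, 4, 5, 8]) (called at line 35) -> map_offsets(5, 0) (called at line 21) -> map_offsets(4, 5) (called at line 5) ×4.
First divergence: there is none — every log position agrees.
Execution walk:
  settle_round([11, 4, 5, 8]) -> 11  [called from locate_pivot, line 18]
  map_offsets(0, 15) -> 15  [called from map_offsets, line 5]
  map_offsets(1, 14) -> 15  [called from map_offsets, line 5]
  map_offsets(2, 12) -> 15  [called from map_offsets, line 5]
  map_offsets(3, 9) -> 15  [called from map_offsets, line 5]
  map_offsets(4, 5) -> 15  [called from map_offsets, line 5]
  map_offsets(5, 0) -> 15  [called from locate_pivot, line 21]
  locate_pivot([11, 4, 5, 8]) -> 15  [called from main, line 35]
  fold_scores(15, 2) -> 15  [called from main, line 36]
Origin of each log line:
  1: from main, line 34
  2: from locate_pivot, line 17
  3: from settle_round, line 8
  4: from settle_round, line 13
  5: from locate_pivot, line 20
  6-10: from map_offsets, line 4
A correct fix: line 37: replace `pos` with `acc`.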